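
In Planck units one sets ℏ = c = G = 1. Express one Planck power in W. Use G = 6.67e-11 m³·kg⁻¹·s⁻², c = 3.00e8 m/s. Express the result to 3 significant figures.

3.64e52 W

P_P = c⁵/G
  = 2.43e42 / 6.67e-11
  = 3.64e52 W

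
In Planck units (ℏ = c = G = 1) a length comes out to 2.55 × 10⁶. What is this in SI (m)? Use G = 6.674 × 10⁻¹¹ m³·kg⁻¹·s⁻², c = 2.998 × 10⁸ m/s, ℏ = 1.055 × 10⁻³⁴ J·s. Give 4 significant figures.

One Planck length: ℓ_P = √(ℏG/c³) = 1.616 × 10⁻³⁵ m.
2.55 × 10⁶ × 1.616 × 10⁻³⁵ m = 4.122 × 10⁻²⁹ m

4.122 × 10⁻²⁹ m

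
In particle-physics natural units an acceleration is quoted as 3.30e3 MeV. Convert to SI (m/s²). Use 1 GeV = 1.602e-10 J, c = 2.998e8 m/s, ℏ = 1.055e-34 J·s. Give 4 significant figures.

Acceleration is [L]/[T]² = c·[E]/ℏ.
1 GeV → c/ℏ × (1 GeV in J) = 4.552e32 m/s².
Convert the energy scale: 3.30e3 MeV = 3.30 GeV.
Result: 3.30 × 4.552e32 = 1.502e33 m/s².

1.502e33 m/s²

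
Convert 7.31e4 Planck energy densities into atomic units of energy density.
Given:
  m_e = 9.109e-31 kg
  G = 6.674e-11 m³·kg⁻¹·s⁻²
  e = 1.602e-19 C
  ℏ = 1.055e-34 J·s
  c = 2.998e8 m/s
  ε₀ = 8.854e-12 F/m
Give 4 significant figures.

Planck energy density: u_P = c⁷/(ℏG²) = 4.632e113 J/m³
atomic unit of energy density: u_au = E_h/a₀³ = m_e⁴e¹⁰/((4πε₀)⁵ℏ⁸) = 2.929e13 J/m³
7.31e4 × 4.632e113 / 2.929e13 = 1.156e105

1.156e105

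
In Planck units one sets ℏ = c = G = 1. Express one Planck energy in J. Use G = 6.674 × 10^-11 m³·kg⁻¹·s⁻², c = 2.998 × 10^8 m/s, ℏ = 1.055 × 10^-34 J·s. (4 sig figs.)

1.957 × 10^9 J

E_P = √(ℏc⁵/G)
  = √(3.828 × 10^18)
  = 1.957 × 10^9 J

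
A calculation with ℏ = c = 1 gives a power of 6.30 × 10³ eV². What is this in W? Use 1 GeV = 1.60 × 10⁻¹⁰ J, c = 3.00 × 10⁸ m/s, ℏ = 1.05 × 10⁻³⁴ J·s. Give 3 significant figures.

Power is [E]/[T] = [E]²/ℏ.
1 GeV² → 1/ℏ × (1 GeV in J)² = 2.44 × 10¹⁴ W.
Convert the energy scale: 6.30 × 10³ eV² = 6.30 × 10⁻¹⁵ GeV².
Result: 6.30 × 10⁻¹⁵ × 2.44 × 10¹⁴ = 1.54 W.

1.54 W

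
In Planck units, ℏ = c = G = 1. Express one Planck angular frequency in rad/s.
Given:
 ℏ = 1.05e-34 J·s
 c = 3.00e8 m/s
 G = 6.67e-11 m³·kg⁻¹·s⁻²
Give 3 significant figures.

The unique combination of the constants set to 1 with dimensions of angular frequency is ω_P = √(c⁵/(ℏG)).
  = √(3.47e86)
  = 1.86e43 rad/s

1.86e43 rad/s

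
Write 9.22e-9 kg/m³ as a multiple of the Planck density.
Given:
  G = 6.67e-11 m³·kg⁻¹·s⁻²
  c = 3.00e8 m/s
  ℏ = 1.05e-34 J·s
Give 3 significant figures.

Planck density: ρ_P = c⁵/(ℏG²) = 5.20e96 kg/m³.
9.22e-9 / 5.20e96 = 1.77e-105

1.77e-105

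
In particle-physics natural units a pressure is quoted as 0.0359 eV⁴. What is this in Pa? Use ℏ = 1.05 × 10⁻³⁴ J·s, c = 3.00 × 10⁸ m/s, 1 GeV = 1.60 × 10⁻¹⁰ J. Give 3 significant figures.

Pressure is [E]/[L]³ = [E]⁴/(ℏc)³.
1 GeV⁴ → 1/(ℏc)³ × (1 GeV in J)⁴ = 2.10 × 10³⁷ Pa.
Convert the energy scale: 0.0359 eV⁴ = 3.59 × 10⁻³⁸ GeV⁴.
Result: 3.59 × 10⁻³⁸ × 2.10 × 10³⁷ = 0.753 Pa.

0.753 Pa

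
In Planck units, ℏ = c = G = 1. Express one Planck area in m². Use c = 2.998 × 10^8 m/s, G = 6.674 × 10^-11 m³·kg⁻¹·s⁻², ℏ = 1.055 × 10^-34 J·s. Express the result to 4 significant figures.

2.613 × 10^-70 m²

Dimensional analysis gives A_P = ℏG/c³.
  = 7.041 × 10^-45 / 2.695 × 10^25
  = 2.613 × 10^-70 m²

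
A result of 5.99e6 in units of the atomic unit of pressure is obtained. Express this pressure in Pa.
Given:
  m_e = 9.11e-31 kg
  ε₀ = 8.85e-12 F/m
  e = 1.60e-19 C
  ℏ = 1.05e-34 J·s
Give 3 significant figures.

1.80e20 Pa

One atomic unit of pressure: P_au = E_h/a₀³ = m_e⁴e¹⁰/((4πε₀)⁵ℏ⁸) = 3.01e13 Pa.
5.99e6 × 3.01e13 Pa = 1.80e20 Pa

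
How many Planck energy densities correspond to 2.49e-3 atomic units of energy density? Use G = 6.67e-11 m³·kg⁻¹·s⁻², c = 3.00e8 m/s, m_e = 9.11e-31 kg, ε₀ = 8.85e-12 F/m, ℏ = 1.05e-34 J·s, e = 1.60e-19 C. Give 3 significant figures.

atomic unit of energy density: u_au = E_h/a₀³ = m_e⁴e¹⁰/((4πε₀)⁵ℏ⁸) = 3.01e13 J/m³
Planck energy density: u_P = c⁷/(ℏG²) = 4.68e113 J/m³
2.49e-3 × 3.01e13 / 4.68e113 = 1.60e-103

1.60e-103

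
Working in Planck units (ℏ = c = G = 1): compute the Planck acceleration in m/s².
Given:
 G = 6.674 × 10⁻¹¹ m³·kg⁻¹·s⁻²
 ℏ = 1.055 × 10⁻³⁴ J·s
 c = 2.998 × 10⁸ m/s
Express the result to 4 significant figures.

5.560 × 10⁵¹ m/s²

The unique combination of the constants set to 1 with dimensions of acceleration is a_P = √(c⁷/(ℏG)).
  = √(3.092 × 10¹⁰³)
  = 5.560 × 10⁵¹ m/s²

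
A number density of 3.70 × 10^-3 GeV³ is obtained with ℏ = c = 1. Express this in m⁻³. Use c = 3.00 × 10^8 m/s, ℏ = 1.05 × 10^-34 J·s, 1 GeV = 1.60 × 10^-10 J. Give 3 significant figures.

4.85 × 10^44 m⁻³

Number density is [L]⁻³ = [E]³/(ℏc)³.
1 GeV³ → 1/(ℏc)³ × (1 GeV in J)³ = 1.31 × 10^47 m⁻³.
Result: 3.70 × 10^-3 × 1.31 × 10^47 = 4.85 × 10^44 m⁻³.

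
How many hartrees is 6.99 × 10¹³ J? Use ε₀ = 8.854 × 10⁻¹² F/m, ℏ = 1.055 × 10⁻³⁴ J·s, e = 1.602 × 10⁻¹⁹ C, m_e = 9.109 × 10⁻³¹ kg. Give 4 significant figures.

1.605 × 10³¹

hartree: E_h = m_e e⁴/(4πε₀ℏ)² = 4.354 × 10⁻¹⁸ J.
6.99 × 10¹³ / 4.354 × 10⁻¹⁸ = 1.605 × 10³¹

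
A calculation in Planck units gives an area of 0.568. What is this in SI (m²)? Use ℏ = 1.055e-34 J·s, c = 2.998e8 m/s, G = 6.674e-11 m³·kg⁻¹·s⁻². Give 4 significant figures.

1.484e-70 m²

One Planck area: A_P = ℏG/c³ = 2.613e-70 m².
0.568 × 2.613e-70 m² = 1.484e-70 m²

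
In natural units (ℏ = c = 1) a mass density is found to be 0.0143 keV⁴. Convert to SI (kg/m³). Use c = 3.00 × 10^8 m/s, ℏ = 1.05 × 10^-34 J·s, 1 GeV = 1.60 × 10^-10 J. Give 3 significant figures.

Mass density is [E]/(c²[L]³) = [E]⁴/(ℏ³c⁵).
1 GeV⁴ → 1/(ℏ³c⁵) × (1 GeV in J)⁴ = 2.33 × 10^20 kg/m³.
Convert the energy scale: 0.0143 keV⁴ = 1.43 × 10^-26 GeV⁴.
Result: 1.43 × 10^-26 × 2.33 × 10^20 = 3.33 × 10^-6 kg/m³.

3.33 × 10^-6 kg/m³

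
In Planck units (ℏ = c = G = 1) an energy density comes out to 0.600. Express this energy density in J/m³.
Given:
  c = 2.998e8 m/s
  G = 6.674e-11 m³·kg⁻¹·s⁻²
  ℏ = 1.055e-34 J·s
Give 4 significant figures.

2.779e113 J/m³

One Planck energy density: u_P = c⁷/(ℏG²) = 4.632e113 J/m³.
0.600 × 4.632e113 J/m³ = 2.779e113 J/m³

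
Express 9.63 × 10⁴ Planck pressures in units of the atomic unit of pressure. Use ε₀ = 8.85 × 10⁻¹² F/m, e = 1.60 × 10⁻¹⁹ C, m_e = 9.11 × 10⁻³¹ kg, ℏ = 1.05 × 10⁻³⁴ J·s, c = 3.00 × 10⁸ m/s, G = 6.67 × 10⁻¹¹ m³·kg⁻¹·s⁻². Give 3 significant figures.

Planck pressure: p_P = c⁷/(ℏG²) = 4.68 × 10¹¹³ Pa
atomic unit of pressure: P_au = E_h/a₀³ = m_e⁴e¹⁰/((4πε₀)⁵ℏ⁸) = 3.01 × 10¹³ Pa
9.63 × 10⁴ × 4.68 × 10¹¹³ / 3.01 × 10¹³ = 1.50 × 10¹⁰⁵

1.50 × 10¹⁰⁵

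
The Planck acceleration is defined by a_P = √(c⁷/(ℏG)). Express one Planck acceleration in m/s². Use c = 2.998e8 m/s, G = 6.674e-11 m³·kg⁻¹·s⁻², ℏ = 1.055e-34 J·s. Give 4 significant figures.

a_P = √(c⁷/(ℏG))
  = √(3.092e103)
  = 5.560e51 m/s²

5.560e51 m/s²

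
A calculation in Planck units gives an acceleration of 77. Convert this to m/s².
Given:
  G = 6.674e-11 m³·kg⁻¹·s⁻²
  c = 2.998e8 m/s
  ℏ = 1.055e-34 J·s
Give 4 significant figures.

One Planck acceleration: a_P = √(c⁷/(ℏG)) = 5.560e51 m/s².
77 × 5.560e51 m/s² = 4.281e53 m/s²

4.281e53 m/s²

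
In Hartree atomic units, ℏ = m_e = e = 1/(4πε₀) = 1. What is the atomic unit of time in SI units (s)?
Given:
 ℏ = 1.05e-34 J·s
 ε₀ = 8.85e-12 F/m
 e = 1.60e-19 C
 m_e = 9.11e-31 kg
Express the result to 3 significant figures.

The unique combination of the constants set to 1 with dimensions of time is τ_au = (4πε₀)²ℏ³/(m_e e⁴).
E_h = 4.38e-18 J
ℏ/E_h = 2.40e-17 s

2.40e-17 s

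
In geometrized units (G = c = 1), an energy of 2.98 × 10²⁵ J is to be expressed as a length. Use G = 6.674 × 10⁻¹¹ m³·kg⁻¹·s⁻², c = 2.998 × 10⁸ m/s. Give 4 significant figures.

2.462 × 10⁻¹⁹ m

Energy → length via G/c⁴.
2.98 × 10²⁵ J × (G/c⁴) = 2.462 × 10⁻¹⁹ m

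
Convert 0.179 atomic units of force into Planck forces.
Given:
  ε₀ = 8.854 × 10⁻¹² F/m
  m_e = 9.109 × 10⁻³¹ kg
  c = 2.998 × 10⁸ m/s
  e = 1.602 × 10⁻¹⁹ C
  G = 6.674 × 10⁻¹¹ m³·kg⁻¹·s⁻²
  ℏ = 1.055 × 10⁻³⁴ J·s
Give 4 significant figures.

atomic unit of force: F_au = E_h/a₀ = m_e²e⁶/((4πε₀)³ℏ⁴) = 8.220 × 10⁻⁸ N
Planck force: F_P = c⁴/G = 1.210 × 10⁴⁴ N
0.179 × 8.220 × 10⁻⁸ / 1.210 × 10⁴⁴ = 1.216 × 10⁻⁵²

1.216 × 10⁻⁵²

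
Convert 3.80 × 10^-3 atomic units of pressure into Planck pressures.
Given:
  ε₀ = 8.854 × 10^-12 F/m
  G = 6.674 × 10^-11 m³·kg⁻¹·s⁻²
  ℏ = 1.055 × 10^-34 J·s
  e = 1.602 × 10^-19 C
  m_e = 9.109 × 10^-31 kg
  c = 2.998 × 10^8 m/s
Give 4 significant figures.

2.403 × 10^-103

atomic unit of pressure: P_au = E_h/a₀³ = m_e⁴e¹⁰/((4πε₀)⁵ℏ⁸) = 2.929 × 10^13 Pa
Planck pressure: p_P = c⁷/(ℏG²) = 4.632 × 10^113 Pa
3.80 × 10^-3 × 2.929 × 10^13 / 4.632 × 10^113 = 2.403 × 10^-103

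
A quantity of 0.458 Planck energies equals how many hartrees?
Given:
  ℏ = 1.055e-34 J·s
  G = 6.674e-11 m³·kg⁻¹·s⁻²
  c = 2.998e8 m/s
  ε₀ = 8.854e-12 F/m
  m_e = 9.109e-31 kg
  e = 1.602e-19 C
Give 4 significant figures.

2.058e26

Planck energy: E_P = √(ℏc⁵/G) = 1.957e9 J
hartree: E_h = m_e e⁴/(4πε₀ℏ)² = 4.354e-18 J
0.458 × 1.957e9 / 4.354e-18 = 2.058e26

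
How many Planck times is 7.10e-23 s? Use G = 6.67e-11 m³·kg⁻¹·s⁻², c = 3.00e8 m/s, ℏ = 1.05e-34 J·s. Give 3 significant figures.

1.32e21

Planck time: t_P = √(ℏG/c⁵) = 5.37e-44 s.
7.10e-23 / 5.37e-44 = 1.32e21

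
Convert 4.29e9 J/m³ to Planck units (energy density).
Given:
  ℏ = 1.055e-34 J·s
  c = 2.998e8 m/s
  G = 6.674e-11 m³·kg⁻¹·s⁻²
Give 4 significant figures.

9.261e-105

Planck energy density: u_P = c⁷/(ℏG²) = 4.632e113 J/m³.
4.29e9 / 4.632e113 = 9.261e-105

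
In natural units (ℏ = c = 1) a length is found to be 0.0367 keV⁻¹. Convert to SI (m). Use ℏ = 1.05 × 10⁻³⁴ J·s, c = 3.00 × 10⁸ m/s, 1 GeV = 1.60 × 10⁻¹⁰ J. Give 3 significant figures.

7.23 × 10⁻¹² m

A length is [E]⁻¹ in ℏ=c=1; restore one factor of ℏc.
1 GeV⁻¹ → ℏc × (1 GeV in J)⁻¹ = 1.97 × 10⁻¹⁶ m.
Convert the energy scale: 0.0367 keV⁻¹ = 3.67 × 10⁴ GeV⁻¹.
Result: 3.67 × 10⁴ × 1.97 × 10⁻¹⁶ = 7.23 × 10⁻¹² m.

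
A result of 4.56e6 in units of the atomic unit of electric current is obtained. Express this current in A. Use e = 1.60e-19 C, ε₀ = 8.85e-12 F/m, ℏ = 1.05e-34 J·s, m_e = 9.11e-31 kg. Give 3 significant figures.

3.04e4 A

One atomic unit of electric current: I_au = e E_h/ℏ = m_e e⁵/((4πε₀)²ℏ³) = 6.67e-3 A.
4.56e6 × 6.67e-3 A = 3.04e4 A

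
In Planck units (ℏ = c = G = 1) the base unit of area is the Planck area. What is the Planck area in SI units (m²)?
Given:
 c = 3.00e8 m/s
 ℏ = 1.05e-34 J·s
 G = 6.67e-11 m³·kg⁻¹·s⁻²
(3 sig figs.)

A_P = ℏG/c³
  = 7.00e-45 / 2.70e25
  = 2.59e-70 m²

2.59e-70 m²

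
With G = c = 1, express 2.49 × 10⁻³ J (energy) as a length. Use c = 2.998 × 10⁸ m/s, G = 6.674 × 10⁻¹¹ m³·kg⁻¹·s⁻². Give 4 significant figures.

Energy → length via G/c⁴.
2.49 × 10⁻³ J × (G/c⁴) = 2.057 × 10⁻⁴⁷ m

2.057 × 10⁻⁴⁷ m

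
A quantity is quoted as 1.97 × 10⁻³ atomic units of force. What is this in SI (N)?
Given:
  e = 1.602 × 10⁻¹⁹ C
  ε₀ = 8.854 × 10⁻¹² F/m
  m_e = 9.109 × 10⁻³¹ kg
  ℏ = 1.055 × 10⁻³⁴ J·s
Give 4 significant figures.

One atomic unit of force: F_au = E_h/a₀ = m_e²e⁶/((4πε₀)³ℏ⁴) = 8.220 × 10⁻⁸ N.
1.97 × 10⁻³ × 8.220 × 10⁻⁸ N = 1.619 × 10⁻¹⁰ N

1.619 × 10⁻¹⁰ N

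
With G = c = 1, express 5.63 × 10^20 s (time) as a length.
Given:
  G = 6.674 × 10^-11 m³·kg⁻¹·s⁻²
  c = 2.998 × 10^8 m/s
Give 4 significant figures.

Time → length via c.
5.63 × 10^20 s × (c) = 1.688 × 10^29 m

1.688 × 10^29 m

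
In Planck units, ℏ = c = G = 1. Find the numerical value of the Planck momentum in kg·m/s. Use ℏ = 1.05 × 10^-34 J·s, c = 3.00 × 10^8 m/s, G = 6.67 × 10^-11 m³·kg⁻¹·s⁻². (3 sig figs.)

6.52 kg·m/s

From ℏ = c = G = 1 the momentum scale is p_P = √(ℏc³/G).
  = √(42.5)
  = 6.52 kg·m/s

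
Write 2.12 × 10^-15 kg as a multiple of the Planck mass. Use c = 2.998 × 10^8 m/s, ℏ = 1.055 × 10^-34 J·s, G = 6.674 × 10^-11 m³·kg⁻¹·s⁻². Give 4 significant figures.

9.738 × 10^-8

Planck mass: m_P = √(ℏc/G) = 2.177 × 10^-8 kg.
2.12 × 10^-15 / 2.177 × 10^-8 = 9.738 × 10^-8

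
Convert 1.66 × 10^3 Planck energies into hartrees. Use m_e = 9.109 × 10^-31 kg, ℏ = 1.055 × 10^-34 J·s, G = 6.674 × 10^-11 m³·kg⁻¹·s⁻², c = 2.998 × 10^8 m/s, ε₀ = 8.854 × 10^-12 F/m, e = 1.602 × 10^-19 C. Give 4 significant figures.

7.459 × 10^29

Planck energy: E_P = √(ℏc⁵/G) = 1.957 × 10^9 J
hartree: E_h = m_e e⁴/(4πε₀ℏ)² = 4.354 × 10^-18 J
1.66 × 10^3 × 1.957 × 10^9 / 4.354 × 10^-18 = 7.459 × 10^29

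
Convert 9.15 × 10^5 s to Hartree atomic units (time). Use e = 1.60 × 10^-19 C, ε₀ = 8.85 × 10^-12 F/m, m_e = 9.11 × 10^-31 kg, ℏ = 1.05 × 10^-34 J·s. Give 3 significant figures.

3.82 × 10^22

atomic unit of time: τ_au = (4πε₀)²ℏ³/(m_e e⁴) = 2.40 × 10^-17 s.
9.15 × 10^5 / 2.40 × 10^-17 = 3.82 × 10^22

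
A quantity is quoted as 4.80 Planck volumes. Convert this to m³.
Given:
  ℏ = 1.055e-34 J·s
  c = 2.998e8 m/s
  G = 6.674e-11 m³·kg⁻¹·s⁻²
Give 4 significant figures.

2.027e-104 m³

One Planck volume: V_P = (ℏG/c³)^(3/2) = 4.224e-105 m³.
4.80 × 4.224e-105 m³ = 2.027e-104 m³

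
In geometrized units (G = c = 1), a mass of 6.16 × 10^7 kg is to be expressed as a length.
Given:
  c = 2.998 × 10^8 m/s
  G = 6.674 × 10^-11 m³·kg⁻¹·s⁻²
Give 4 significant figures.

In G = c = 1 units mass has dimensions of length; the conversion factor is G/c².
6.16 × 10^7 kg × (G/c²) = 4.574 × 10^-20 m

4.574 × 10^-20 m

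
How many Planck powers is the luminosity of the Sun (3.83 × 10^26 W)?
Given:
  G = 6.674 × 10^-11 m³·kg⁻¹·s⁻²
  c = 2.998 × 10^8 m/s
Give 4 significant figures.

Planck power: P_P = c⁵/G = 3.629 × 10^52 W.
3.83 × 10^26 / 3.629 × 10^52 = 1.055 × 10^-26

1.055 × 10^-26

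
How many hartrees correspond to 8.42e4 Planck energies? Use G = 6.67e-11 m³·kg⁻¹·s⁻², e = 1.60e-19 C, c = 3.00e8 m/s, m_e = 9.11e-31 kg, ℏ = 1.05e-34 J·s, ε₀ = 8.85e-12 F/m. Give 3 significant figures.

3.76e31

Planck energy: E_P = √(ℏc⁵/G) = 1.96e9 J
hartree: E_h = m_e e⁴/(4πε₀ℏ)² = 4.38e-18 J
8.42e4 × 1.96e9 / 4.38e-18 = 3.76e31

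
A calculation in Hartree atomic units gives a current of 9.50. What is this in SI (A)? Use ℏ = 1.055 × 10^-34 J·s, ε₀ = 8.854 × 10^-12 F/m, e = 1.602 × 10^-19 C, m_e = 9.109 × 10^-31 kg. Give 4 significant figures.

0.06281 A

One atomic unit of electric current: I_au = e E_h/ℏ = m_e e⁵/((4πε₀)²ℏ³) = 6.612 × 10^-3 A.
9.50 × 6.612 × 10^-3 A = 0.06281 A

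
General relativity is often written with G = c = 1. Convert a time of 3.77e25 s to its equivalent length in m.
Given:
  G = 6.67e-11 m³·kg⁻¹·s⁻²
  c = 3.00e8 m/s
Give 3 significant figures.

1.13e34 m

Time → length via c.
3.77e25 s × (c) = 1.13e34 m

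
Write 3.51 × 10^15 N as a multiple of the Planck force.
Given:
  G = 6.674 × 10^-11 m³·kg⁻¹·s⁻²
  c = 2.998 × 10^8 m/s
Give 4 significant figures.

Planck force: F_P = c⁴/G = 1.210 × 10^44 N.
3.51 × 10^15 / 1.210 × 10^44 = 2.900 × 10^-29

2.900 × 10^-29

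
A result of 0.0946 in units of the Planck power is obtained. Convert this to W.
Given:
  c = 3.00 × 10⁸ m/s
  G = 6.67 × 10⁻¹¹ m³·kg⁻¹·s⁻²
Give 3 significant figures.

3.45 × 10⁵¹ W

One Planck power: P_P = c⁵/G = 3.64 × 10⁵² W.
0.0946 × 3.64 × 10⁵² W = 3.45 × 10⁵¹ W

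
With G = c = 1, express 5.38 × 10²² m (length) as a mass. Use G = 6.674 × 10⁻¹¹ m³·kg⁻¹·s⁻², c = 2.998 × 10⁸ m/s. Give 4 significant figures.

Length → mass via c²/G.
5.38 × 10²² m × (c²/G) = 7.245 × 10⁴⁹ kg

7.245 × 10⁴⁹ kg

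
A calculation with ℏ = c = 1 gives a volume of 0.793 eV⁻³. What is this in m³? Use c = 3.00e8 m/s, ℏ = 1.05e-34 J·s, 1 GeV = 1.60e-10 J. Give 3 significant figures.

6.05e-21 m³

Volume is [L]³ = [E]⁻³·(ℏc)³.
1 GeV⁻³ → (ℏc)³ × (1 GeV in J)⁻³ = 7.63e-48 m³.
Convert the energy scale: 0.793 eV⁻³ = 7.93e26 GeV⁻³.
Result: 7.93e26 × 7.63e-48 = 6.05e-21 m³.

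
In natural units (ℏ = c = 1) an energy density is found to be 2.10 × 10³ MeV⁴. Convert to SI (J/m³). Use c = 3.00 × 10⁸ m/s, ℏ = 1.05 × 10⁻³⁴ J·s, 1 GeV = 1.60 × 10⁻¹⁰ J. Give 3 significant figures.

4.40 × 10²⁸ J/m³

[E]/[L]³ = [E]⁴/(ℏc)³; restore (ℏc)⁻³.
1 GeV⁴ → 1/(ℏc)³ × (1 GeV in J)⁴ = 2.10 × 10³⁷ J/m³.
Convert the energy scale: 2.10 × 10³ MeV⁴ = 2.10 × 10⁻⁹ GeV⁴.
Result: 2.10 × 10⁻⁹ × 2.10 × 10³⁷ = 4.40 × 10²⁸ J/m³.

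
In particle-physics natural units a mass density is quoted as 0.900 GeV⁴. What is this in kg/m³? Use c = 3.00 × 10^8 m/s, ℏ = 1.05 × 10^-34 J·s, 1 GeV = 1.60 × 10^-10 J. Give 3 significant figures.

2.10 × 10^20 kg/m³

Mass density is [E]/(c²[L]³) = [E]⁴/(ℏ³c⁵).
1 GeV⁴ → 1/(ℏ³c⁵) × (1 GeV in J)⁴ = 2.33 × 10^20 kg/m³.
Result: 0.900 × 2.33 × 10^20 = 2.10 × 10^20 kg/m³.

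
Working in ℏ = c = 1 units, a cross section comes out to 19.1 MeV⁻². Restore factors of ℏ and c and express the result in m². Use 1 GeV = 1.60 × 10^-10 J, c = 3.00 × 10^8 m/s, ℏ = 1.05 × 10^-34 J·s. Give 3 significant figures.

7.40 × 10^-25 m²

Area is [L]² = [E]⁻²·(ℏc)²; restore (ℏc)².
1 GeV⁻² → (ℏc)² × (1 GeV in J)⁻² = 3.88 × 10^-32 m².
Convert the energy scale: 19.1 MeV⁻² = 1.91 × 10^7 GeV⁻².
Result: 1.91 × 10^7 × 3.88 × 10^-32 = 7.40 × 10^-25 m².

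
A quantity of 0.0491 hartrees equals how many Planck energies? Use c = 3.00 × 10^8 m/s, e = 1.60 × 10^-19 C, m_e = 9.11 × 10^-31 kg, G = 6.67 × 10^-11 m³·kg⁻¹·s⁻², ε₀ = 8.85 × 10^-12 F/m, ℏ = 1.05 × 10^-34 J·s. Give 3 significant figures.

hartree: E_h = m_e e⁴/(4πε₀ℏ)² = 4.38 × 10^-18 J
Planck energy: E_P = √(ℏc⁵/G) = 1.96 × 10^9 J
0.0491 × 4.38 × 10^-18 / 1.96 × 10^9 = 1.10 × 10^-28

1.10 × 10^-28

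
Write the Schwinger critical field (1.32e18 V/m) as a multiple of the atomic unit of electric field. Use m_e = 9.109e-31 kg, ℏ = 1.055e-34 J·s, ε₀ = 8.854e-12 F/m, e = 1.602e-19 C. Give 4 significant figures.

2.573e6

atomic unit of electric field: E_au = E_h/(e a₀) = m_e²e⁵/((4πε₀)³ℏ⁴) = 5.131e11 V/m.
1.32e18 / 5.131e11 = 2.573e6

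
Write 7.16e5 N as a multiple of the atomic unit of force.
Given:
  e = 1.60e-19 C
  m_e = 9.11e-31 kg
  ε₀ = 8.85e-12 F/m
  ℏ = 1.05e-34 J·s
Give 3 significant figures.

atomic unit of force: F_au = E_h/a₀ = m_e²e⁶/((4πε₀)³ℏ⁴) = 8.33e-8 N.
7.16e5 / 8.33e-8 = 8.60e12

8.60e12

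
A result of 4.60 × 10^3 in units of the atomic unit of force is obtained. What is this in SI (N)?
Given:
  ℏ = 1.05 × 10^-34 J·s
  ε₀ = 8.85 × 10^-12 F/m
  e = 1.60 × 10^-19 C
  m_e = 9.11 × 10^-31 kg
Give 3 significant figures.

One atomic unit of force: F_au = E_h/a₀ = m_e²e⁶/((4πε₀)³ℏ⁴) = 8.33 × 10^-8 N.
4.60 × 10^3 × 8.33 × 10^-8 N = 3.83 × 10^-4 N

3.83 × 10^-4 N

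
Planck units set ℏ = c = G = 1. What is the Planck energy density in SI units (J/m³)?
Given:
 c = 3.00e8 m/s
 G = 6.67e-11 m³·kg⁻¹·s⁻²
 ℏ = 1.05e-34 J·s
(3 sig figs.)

4.68e113 J/m³

The unique combination of the constants set to 1 with dimensions of energy density is u_P = c⁷/(ℏG²).
  = 2.19e59 / 4.67e-55
  = 4.68e113 J/m³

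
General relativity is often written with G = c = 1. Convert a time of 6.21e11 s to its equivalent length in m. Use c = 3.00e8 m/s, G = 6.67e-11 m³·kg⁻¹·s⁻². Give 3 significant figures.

Time → length via c.
6.21e11 s × (c) = 1.86e20 m

1.86e20 m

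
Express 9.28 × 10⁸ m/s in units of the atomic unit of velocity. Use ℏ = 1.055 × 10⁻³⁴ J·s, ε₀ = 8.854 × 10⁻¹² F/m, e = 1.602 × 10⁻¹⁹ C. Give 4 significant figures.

atomic unit of velocity: v_au = e²/(4πε₀ℏ) = 2.186 × 10⁶ m/s.
9.28 × 10⁸ / 2.186 × 10⁶ = 424.4

424.4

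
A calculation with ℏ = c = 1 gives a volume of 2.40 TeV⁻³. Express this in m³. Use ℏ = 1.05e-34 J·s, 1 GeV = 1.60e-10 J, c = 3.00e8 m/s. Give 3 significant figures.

Volume is [L]³ = [E]⁻³·(ℏc)³.
1 GeV⁻³ → (ℏc)³ × (1 GeV in J)⁻³ = 7.63e-48 m³.
Convert the energy scale: 2.40 TeV⁻³ = 2.40e-9 GeV⁻³.
Result: 2.40e-9 × 7.63e-48 = 1.83e-56 m³.

1.83e-56 m³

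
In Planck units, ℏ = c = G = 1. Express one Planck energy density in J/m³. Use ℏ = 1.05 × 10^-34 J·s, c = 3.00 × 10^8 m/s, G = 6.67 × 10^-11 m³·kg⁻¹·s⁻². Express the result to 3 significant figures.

The unique combination of the constants set to 1 with dimensions of energy density is u_P = c⁷/(ℏG²).
  = 2.19 × 10^59 / 4.67 × 10^-55
  = 4.68 × 10^113 J/m³

4.68 × 10^113 J/m³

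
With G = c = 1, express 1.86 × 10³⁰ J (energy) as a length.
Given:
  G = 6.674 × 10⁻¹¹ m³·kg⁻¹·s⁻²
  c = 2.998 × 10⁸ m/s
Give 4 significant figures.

Energy → length via G/c⁴.
1.86 × 10³⁰ J × (G/c⁴) = 1.537 × 10⁻¹⁴ m

1.537 × 10⁻¹⁴ m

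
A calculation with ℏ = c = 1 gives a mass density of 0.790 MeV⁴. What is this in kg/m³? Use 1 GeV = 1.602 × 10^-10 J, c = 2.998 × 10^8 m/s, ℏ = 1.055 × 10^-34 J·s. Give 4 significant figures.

Mass density is [E]/(c²[L]³) = [E]⁴/(ℏ³c⁵).
1 GeV⁴ → 1/(ℏ³c⁵) × (1 GeV in J)⁴ = 2.316 × 10^20 kg/m³.
Convert the energy scale: 0.790 MeV⁴ = 7.90 × 10^-13 GeV⁴.
Result: 7.90 × 10^-13 × 2.316 × 10^20 = 1.830 × 10^8 kg/m³.

1.830 × 10^8 kg/m³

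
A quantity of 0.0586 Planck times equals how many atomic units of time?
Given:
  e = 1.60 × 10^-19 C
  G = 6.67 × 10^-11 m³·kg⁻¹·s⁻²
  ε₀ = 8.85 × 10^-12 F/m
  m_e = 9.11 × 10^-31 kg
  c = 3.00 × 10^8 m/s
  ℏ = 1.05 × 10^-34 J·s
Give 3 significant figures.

1.31 × 10^-28

Planck time: t_P = √(ℏG/c⁵) = 5.37 × 10^-44 s
atomic unit of time: τ_au = (4πε₀)²ℏ³/(m_e e⁴) = 2.40 × 10^-17 s
0.0586 × 5.37 × 10^-44 / 2.40 × 10^-17 = 1.31 × 10^-28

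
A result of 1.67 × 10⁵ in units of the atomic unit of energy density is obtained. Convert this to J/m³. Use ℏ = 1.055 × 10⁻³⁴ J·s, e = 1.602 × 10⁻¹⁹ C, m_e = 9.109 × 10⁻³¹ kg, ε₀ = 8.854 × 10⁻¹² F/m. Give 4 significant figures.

One atomic unit of energy density: u_au = E_h/a₀³ = m_e⁴e¹⁰/((4πε₀)⁵ℏ⁸) = 2.929 × 10¹³ J/m³.
1.67 × 10⁵ × 2.929 × 10¹³ J/m³ = 4.892 × 10¹⁸ J/m³

4.892 × 10¹⁸ J/m³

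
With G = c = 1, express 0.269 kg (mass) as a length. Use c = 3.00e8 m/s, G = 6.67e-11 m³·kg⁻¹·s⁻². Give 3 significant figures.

1.99e-28 m

In G = c = 1 units mass has dimensions of length; the conversion factor is G/c².
0.269 kg × (G/c²) = 1.99e-28 m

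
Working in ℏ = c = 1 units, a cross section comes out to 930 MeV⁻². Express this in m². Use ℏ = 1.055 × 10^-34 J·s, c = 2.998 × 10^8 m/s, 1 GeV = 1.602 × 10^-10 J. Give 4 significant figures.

Area is [L]² = [E]⁻²·(ℏc)²; restore (ℏc)².
1 GeV⁻² → (ℏc)² × (1 GeV in J)⁻² = 3.898 × 10^-32 m².
Convert the energy scale: 930 MeV⁻² = 9.30 × 10^8 GeV⁻².
Result: 9.30 × 10^8 × 3.898 × 10^-32 = 3.625 × 10^-23 m².

3.625 × 10^-23 m²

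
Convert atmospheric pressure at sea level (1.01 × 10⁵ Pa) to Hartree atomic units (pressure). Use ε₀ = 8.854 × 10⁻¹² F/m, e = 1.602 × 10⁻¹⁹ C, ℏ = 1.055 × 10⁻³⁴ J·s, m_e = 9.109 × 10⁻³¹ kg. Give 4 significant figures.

3.448 × 10⁻⁹

atomic unit of pressure: P_au = E_h/a₀³ = m_e⁴e¹⁰/((4πε₀)⁵ℏ⁸) = 2.929 × 10¹³ Pa.
1.01 × 10⁵ / 2.929 × 10¹³ = 3.448 × 10⁻⁹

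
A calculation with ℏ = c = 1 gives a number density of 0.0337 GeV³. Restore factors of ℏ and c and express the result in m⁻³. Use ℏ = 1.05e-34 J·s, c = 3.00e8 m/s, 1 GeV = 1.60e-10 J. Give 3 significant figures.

Number density is [L]⁻³ = [E]³/(ℏc)³.
1 GeV³ → 1/(ℏc)³ × (1 GeV in J)³ = 1.31e47 m⁻³.
Result: 0.0337 × 1.31e47 = 4.42e45 m⁻³.

4.42e45 m⁻³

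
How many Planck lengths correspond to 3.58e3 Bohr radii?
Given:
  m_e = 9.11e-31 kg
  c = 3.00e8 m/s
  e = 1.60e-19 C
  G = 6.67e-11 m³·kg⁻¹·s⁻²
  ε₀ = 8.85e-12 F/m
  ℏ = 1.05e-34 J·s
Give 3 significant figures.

1.17e28

Bohr radius: a₀ = 4πε₀ℏ²/(m_e e²) = 5.26e-11 m
Planck length: ℓ_P = √(ℏG/c³) = 1.61e-35 m
3.58e3 × 5.26e-11 / 1.61e-35 = 1.17e28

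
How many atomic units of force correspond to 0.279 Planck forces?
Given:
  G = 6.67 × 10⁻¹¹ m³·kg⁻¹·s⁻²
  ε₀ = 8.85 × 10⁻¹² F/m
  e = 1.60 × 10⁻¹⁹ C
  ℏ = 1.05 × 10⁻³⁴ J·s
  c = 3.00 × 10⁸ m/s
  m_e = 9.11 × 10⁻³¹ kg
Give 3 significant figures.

Planck force: F_P = c⁴/G = 1.21 × 10⁴⁴ N
atomic unit of force: F_au = E_h/a₀ = m_e²e⁶/((4πε₀)³ℏ⁴) = 8.33 × 10⁻⁸ N
0.279 × 1.21 × 10⁴⁴ / 8.33 × 10⁻⁸ = 4.07 × 10⁵⁰

4.07 × 10⁵⁰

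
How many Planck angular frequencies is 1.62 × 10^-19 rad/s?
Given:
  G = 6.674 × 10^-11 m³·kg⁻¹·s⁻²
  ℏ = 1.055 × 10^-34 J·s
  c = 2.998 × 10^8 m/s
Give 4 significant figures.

8.735 × 10^-63

Planck angular frequency: ω_P = √(c⁵/(ℏG)) = 1.855 × 10^43 rad/s.
1.62 × 10^-19 / 1.855 × 10^43 = 8.735 × 10^-63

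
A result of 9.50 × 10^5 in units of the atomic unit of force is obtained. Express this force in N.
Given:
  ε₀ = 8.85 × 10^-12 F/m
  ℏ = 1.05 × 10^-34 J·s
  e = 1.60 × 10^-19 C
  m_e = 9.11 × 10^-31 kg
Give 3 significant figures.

One atomic unit of force: F_au = E_h/a₀ = m_e²e⁶/((4πε₀)³ℏ⁴) = 8.33 × 10^-8 N.
9.50 × 10^5 × 8.33 × 10^-8 N = 0.0791 N

0.0791 N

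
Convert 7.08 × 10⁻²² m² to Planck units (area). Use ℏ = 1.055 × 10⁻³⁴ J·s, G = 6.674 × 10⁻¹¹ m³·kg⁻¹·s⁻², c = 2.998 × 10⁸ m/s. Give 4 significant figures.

2.710 × 10⁴⁸

Planck area: A_P = ℏG/c³ = 2.613 × 10⁻⁷⁰ m².
7.08 × 10⁻²² / 2.613 × 10⁻⁷⁰ = 2.710 × 10⁴⁸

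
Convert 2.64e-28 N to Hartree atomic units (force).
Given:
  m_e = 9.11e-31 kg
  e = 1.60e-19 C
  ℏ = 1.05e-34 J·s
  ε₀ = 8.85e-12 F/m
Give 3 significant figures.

atomic unit of force: F_au = E_h/a₀ = m_e²e⁶/((4πε₀)³ℏ⁴) = 8.33e-8 N.
2.64e-28 / 8.33e-8 = 3.17e-21

3.17e-21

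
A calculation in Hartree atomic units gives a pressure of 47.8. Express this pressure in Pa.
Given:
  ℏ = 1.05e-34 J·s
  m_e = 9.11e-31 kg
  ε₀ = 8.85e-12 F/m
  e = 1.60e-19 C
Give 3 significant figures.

One atomic unit of pressure: P_au = E_h/a₀³ = m_e⁴e¹⁰/((4πε₀)⁵ℏ⁸) = 3.01e13 Pa.
47.8 × 3.01e13 Pa = 1.44e15 Pa

1.44e15 Pa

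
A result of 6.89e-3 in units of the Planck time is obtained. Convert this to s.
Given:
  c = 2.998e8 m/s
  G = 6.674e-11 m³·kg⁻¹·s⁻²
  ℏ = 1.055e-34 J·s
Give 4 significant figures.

3.715e-46 s

One Planck time: t_P = √(ℏG/c⁵) = 5.392e-44 s.
6.89e-3 × 5.392e-44 s = 3.715e-46 s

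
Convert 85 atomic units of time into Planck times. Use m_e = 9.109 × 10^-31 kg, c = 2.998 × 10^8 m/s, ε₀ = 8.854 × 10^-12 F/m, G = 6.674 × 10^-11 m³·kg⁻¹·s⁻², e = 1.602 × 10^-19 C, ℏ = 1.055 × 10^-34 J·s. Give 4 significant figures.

atomic unit of time: τ_au = (4πε₀)²ℏ³/(m_e e⁴) = 2.423 × 10^-17 s
Planck time: t_P = √(ℏG/c⁵) = 5.392 × 10^-44 s
85 × 2.423 × 10^-17 / 5.392 × 10^-44 = 3.820 × 10^28

3.820 × 10^28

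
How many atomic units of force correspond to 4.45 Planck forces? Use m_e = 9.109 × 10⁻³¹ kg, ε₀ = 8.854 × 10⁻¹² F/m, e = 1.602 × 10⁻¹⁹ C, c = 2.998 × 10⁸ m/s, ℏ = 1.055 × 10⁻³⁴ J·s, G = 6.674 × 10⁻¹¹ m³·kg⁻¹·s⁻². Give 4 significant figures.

6.553 × 10⁵¹

Planck force: F_P = c⁴/G = 1.210 × 10⁴⁴ N
atomic unit of force: F_au = E_h/a₀ = m_e²e⁶/((4πε₀)³ℏ⁴) = 8.220 × 10⁻⁸ N
4.45 × 1.210 × 10⁴⁴ / 8.220 × 10⁻⁸ = 6.553 × 10⁵¹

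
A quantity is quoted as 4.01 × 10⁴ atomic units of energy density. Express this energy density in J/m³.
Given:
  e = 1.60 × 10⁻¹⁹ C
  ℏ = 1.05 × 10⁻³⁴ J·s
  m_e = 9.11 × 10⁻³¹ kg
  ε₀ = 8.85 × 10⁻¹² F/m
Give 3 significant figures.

1.21 × 10¹⁸ J/m³

One atomic unit of energy density: u_au = E_h/a₀³ = m_e⁴e¹⁰/((4πε₀)⁵ℏ⁸) = 3.01 × 10¹³ J/m³.
4.01 × 10⁴ × 3.01 × 10¹³ J/m³ = 1.21 × 10¹⁸ J/m³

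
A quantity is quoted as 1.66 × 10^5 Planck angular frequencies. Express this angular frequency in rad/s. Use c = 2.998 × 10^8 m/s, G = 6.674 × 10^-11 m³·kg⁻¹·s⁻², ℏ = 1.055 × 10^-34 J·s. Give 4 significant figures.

3.079 × 10^48 rad/s

One Planck angular frequency: ω_P = √(c⁵/(ℏG)) = 1.855 × 10^43 rad/s.
1.66 × 10^5 × 1.855 × 10^43 rad/s = 3.079 × 10^48 rad/s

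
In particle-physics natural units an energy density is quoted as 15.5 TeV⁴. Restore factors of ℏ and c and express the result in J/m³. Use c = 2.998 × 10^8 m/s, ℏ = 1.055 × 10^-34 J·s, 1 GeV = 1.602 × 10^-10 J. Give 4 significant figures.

3.226 × 10^50 J/m³

[E]/[L]³ = [E]⁴/(ℏc)³; restore (ℏc)⁻³.
1 GeV⁴ → 1/(ℏc)³ × (1 GeV in J)⁴ = 2.082 × 10^37 J/m³.
Convert the energy scale: 15.5 TeV⁴ = 1.55 × 10^13 GeV⁴.
Result: 1.55 × 10^13 × 2.082 × 10^37 = 3.226 × 10^50 J/m³.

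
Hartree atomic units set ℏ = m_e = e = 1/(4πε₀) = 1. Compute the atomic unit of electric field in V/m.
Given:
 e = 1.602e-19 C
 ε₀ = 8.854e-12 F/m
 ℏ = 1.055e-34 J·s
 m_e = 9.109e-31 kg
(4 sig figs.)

From ℏ = m_e = e = 1/(4πε₀) = 1 the electric field scale is E_au = E_h/(e a₀) = m_e²e⁵/((4πε₀)³ℏ⁴).
E_h = 4.354e-18 J
a₀ = 5.297e-11 m
E_h/(e·a₀) = 5.131e11 V/m

5.131e11 V/m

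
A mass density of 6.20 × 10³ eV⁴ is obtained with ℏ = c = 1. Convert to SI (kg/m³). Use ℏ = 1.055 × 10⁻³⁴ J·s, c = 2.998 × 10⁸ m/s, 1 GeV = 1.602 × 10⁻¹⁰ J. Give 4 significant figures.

1.436 × 10⁻¹² kg/m³

Mass density is [E]/(c²[L]³) = [E]⁴/(ℏ³c⁵).
1 GeV⁴ → 1/(ℏ³c⁵) × (1 GeV in J)⁴ = 2.316 × 10²⁰ kg/m³.
Convert the energy scale: 6.20 × 10³ eV⁴ = 6.20 × 10⁻³³ GeV⁴.
Result: 6.20 × 10⁻³³ × 2.316 × 10²⁰ = 1.436 × 10⁻¹² kg/m³.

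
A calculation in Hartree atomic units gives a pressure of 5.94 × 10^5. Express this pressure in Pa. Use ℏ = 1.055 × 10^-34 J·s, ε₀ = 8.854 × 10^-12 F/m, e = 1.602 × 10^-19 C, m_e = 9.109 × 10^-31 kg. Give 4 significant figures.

One atomic unit of pressure: P_au = E_h/a₀³ = m_e⁴e¹⁰/((4πε₀)⁵ℏ⁸) = 2.929 × 10^13 Pa.
5.94 × 10^5 × 2.929 × 10^13 Pa = 1.740 × 10^19 Pa

1.740 × 10^19 Pa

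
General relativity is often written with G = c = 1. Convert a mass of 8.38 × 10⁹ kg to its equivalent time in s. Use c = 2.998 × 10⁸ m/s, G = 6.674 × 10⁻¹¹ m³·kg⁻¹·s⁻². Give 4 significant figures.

2.076 × 10⁻²⁶ s

Mass → time via G/c³.
8.38 × 10⁹ kg × (G/c³) = 2.076 × 10⁻²⁶ s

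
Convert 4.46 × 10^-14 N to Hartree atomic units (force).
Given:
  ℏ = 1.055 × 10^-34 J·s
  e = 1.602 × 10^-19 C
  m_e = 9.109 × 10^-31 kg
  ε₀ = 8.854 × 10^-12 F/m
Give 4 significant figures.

atomic unit of force: F_au = E_h/a₀ = m_e²e⁶/((4πε₀)³ℏ⁴) = 8.220 × 10^-8 N.
4.46 × 10^-14 / 8.220 × 10^-8 = 5.426 × 10^-7

5.426 × 10^-7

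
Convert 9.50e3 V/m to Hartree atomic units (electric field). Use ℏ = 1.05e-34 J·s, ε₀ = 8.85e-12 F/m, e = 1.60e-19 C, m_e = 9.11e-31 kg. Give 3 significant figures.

atomic unit of electric field: E_au = E_h/(e a₀) = m_e²e⁵/((4πε₀)³ℏ⁴) = 5.20e11 V/m.
9.50e3 / 5.20e11 = 1.83e-8

1.83e-8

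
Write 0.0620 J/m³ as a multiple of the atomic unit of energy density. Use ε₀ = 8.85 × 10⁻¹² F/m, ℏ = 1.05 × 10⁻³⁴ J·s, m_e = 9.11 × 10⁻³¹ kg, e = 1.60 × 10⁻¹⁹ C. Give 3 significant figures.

2.06 × 10⁻¹⁵

atomic unit of energy density: u_au = E_h/a₀³ = m_e⁴e¹⁰/((4πε₀)⁵ℏ⁸) = 3.01 × 10¹³ J/m³.
0.0620 / 3.01 × 10¹³ = 2.06 × 10⁻¹⁵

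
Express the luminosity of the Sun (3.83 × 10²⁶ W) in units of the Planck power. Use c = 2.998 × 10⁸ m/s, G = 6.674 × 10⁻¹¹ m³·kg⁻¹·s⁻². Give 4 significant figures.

1.055 × 10⁻²⁶

Planck power: P_P = c⁵/G = 3.629 × 10⁵² W.
3.83 × 10²⁶ / 3.629 × 10⁵² = 1.055 × 10⁻²⁶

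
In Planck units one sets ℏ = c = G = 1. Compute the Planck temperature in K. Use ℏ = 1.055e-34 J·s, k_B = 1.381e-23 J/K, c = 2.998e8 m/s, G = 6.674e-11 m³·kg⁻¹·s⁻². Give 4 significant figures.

1.417e32 K

T_P = √(ℏc⁵/G) / k_B
  = √(3.828e18) × 7.241e22
  = 1.417e32 K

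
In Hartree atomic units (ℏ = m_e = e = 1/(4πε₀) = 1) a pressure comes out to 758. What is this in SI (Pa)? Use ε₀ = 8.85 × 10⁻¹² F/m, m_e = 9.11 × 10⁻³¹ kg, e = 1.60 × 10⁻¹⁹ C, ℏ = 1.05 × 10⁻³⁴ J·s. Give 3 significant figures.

One atomic unit of pressure: P_au = E_h/a₀³ = m_e⁴e¹⁰/((4πε₀)⁵ℏ⁸) = 3.01 × 10¹³ Pa.
758 × 3.01 × 10¹³ Pa = 2.28 × 10¹⁶ Pa

2.28 × 10¹⁶ Pa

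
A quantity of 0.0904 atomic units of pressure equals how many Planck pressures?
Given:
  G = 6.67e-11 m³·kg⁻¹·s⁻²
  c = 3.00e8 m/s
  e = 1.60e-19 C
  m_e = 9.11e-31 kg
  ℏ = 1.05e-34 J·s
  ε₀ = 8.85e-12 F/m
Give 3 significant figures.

atomic unit of pressure: P_au = E_h/a₀³ = m_e⁴e¹⁰/((4πε₀)⁵ℏ⁸) = 3.01e13 Pa
Planck pressure: p_P = c⁷/(ℏG²) = 4.68e113 Pa
0.0904 × 3.01e13 / 4.68e113 = 5.82e-102

5.82e-102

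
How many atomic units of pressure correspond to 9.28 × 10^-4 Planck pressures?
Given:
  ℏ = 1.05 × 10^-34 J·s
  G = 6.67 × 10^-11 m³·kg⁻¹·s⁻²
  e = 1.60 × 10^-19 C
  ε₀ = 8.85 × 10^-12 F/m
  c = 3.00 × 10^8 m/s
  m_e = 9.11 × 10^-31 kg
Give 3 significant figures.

1.44 × 10^97

Planck pressure: p_P = c⁷/(ℏG²) = 4.68 × 10^113 Pa
atomic unit of pressure: P_au = E_h/a₀³ = m_e⁴e¹⁰/((4πε₀)⁵ℏ⁸) = 3.01 × 10^13 Pa
9.28 × 10^-4 × 4.68 × 10^113 / 3.01 × 10^13 = 1.44 × 10^97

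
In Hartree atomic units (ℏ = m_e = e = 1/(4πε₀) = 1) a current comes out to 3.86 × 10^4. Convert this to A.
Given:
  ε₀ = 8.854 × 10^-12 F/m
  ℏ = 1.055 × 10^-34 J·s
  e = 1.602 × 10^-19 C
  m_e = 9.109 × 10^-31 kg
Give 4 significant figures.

255.2 A

One atomic unit of electric current: I_au = e E_h/ℏ = m_e e⁵/((4πε₀)²ℏ³) = 6.612 × 10^-3 A.
3.86 × 10^4 × 6.612 × 10^-3 A = 255.2 A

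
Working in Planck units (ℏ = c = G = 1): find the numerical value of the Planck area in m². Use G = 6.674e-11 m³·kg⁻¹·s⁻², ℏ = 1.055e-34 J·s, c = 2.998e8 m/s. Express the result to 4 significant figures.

From ℏ = c = G = 1 the area scale is A_P = ℏG/c³.
  = 7.041e-45 / 2.695e25
  = 2.613e-70 m²

2.613e-70 m²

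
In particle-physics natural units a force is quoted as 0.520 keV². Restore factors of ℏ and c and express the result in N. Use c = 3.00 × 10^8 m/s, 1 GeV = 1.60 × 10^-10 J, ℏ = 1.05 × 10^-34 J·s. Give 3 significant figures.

4.23 × 10^-7 N

Force is [E]/[L] = [E]²/(ℏc); restore (ℏc)⁻¹.
1 GeV² → 1/(ℏc) × (1 GeV in J)² = 8.13 × 10^5 N.
Convert the energy scale: 0.520 keV² = 5.20 × 10^-13 GeV².
Result: 5.20 × 10^-13 × 8.13 × 10^5 = 4.23 × 10^-7 N.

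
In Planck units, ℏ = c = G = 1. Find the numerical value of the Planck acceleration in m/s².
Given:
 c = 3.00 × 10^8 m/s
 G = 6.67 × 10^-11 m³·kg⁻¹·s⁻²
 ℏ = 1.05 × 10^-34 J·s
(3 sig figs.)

5.59 × 10^51 m/s²

The unique combination of the constants set to 1 with dimensions of acceleration is a_P = √(c⁷/(ℏG)).
  = √(3.12 × 10^103)
  = 5.59 × 10^51 m/s²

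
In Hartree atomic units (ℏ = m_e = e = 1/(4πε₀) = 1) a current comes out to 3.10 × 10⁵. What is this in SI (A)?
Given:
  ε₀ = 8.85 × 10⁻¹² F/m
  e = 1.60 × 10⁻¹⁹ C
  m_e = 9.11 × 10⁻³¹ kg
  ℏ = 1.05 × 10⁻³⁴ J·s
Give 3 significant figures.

One atomic unit of electric current: I_au = e E_h/ℏ = m_e e⁵/((4πε₀)²ℏ³) = 6.67 × 10⁻³ A.
3.10 × 10⁵ × 6.67 × 10⁻³ A = 2.07 × 10³ A

2.07 × 10³ A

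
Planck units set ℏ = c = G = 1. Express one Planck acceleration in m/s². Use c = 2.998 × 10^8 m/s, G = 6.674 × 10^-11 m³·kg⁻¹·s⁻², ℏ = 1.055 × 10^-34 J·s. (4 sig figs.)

Dimensional analysis gives a_P = √(c⁷/(ℏG)).
  = √(3.092 × 10^103)
  = 5.560 × 10^51 m/s²

5.560 × 10^51 m/s²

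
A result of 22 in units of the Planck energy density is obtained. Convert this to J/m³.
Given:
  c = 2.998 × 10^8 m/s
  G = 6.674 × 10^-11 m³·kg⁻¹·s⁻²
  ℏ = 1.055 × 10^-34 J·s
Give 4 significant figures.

1.019 × 10^115 J/m³

One Planck energy density: u_P = c⁷/(ℏG²) = 4.632 × 10^113 J/m³.
22 × 4.632 × 10^113 J/m³ = 1.019 × 10^115 J/m³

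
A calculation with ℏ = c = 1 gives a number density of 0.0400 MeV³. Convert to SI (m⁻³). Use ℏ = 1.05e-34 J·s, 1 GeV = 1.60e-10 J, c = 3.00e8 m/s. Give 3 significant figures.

5.24e36 m⁻³

Number density is [L]⁻³ = [E]³/(ℏc)³.
1 GeV³ → 1/(ℏc)³ × (1 GeV in J)³ = 1.31e47 m⁻³.
Convert the energy scale: 0.0400 MeV³ = 4.00e-11 GeV³.
Result: 4.00e-11 × 1.31e47 = 5.24e36 m⁻³.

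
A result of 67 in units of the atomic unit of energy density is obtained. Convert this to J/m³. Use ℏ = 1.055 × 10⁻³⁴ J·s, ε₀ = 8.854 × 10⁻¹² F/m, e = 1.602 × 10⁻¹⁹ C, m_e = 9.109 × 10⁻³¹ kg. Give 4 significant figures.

1.963 × 10¹⁵ J/m³

One atomic unit of energy density: u_au = E_h/a₀³ = m_e⁴e¹⁰/((4πε₀)⁵ℏ⁸) = 2.929 × 10¹³ J/m³.
67 × 2.929 × 10¹³ J/m³ = 1.963 × 10¹⁵ J/m³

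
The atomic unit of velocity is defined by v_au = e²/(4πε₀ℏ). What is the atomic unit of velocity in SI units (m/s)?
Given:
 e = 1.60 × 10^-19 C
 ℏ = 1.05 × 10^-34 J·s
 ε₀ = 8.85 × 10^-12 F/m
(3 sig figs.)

v_au = e²/(4πε₀ℏ)
  = 2.56 × 10^-38 / 1.17 × 10^-44
  = 2.19 × 10^6 m/s

2.19 × 10^6 m/s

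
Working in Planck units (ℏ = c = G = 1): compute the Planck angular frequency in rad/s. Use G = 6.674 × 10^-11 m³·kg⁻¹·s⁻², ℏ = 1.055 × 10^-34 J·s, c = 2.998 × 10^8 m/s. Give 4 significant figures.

1.855 × 10^43 rad/s

The unique combination of the constants set to 1 with dimensions of angular frequency is ω_P = √(c⁵/(ℏG)).
  = √(3.440 × 10^86)
  = 1.855 × 10^43 rad/s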